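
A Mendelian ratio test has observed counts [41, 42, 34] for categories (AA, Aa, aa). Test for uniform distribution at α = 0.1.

Expected = 39 each. χ² = Σ(O-E)²/E = 0.974. df = 2, critical value = 4.605. Fail to reject H₀.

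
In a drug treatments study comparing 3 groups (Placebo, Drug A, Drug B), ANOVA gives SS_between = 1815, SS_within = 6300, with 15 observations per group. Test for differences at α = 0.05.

df_between = 2, df_within = 42. F = MS_between/MS_within = 907.5/150.0 = 6.05. F_crit ≈ 3.22. Reject H₀. At least one mean differs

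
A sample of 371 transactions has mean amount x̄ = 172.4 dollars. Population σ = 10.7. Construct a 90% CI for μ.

CI = x̄ ± z*(σ/√n) = 172.4 ± 1.645(10.7/√371) = 172.4 ± 0.91 = (171.49, 173.31)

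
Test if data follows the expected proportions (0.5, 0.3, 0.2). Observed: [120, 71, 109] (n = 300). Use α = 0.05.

Expected: [150.0, 90.0, 60.0]. χ² = 50.028. df = 2, critical = 5.991. Reject H₀.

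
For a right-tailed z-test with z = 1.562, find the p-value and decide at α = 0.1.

p = P(Z > 1.562) = 1 - Φ(1.562) ≈ 0.0591. Since p < 0.1, reject H₀ (significant) at α = 0.1.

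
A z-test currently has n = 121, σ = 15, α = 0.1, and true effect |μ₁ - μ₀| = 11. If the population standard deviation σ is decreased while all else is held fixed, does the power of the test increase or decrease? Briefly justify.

Power increases: a smaller σ shrinks the standard error σ/√n, moving the sampling distribution under H₁ further from the critical value.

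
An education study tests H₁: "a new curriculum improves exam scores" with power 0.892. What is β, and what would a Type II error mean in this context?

β = 1 - power = 1 - 0.892 = 0.108. A Type II error is failing to reject H₀ when H₀ is false (false negative) — here, failing to conclude that a new curriculum improves exam scores when in fact it is true. Consequence: keeping the old curriculum when the new one would have helped students.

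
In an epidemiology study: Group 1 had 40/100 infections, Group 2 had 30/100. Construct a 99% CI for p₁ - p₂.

p̂₁ = 0.4, p̂₂ = 0.3. Difference = 0.1. CI = (-0.073, 0.273)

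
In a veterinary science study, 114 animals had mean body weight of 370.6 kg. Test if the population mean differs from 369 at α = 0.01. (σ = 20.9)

z = (x̄ - μ₀)/(σ/√n) = (370.6 - 369)/(20.9/√114) = 0.817. Critical value: ±2.576. Since |0.817| ≤ 2.576, Fail to reject H₀.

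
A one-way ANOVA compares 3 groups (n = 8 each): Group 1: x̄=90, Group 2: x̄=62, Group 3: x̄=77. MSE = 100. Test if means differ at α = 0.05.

Grand mean = 76.33. SS_between = 3141.33, MS_between = 1570.67. F = 15.707, F_crit ≈ 3.467. Reject H₀.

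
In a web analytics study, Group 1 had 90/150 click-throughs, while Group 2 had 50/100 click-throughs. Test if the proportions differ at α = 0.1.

p̂₁ = 0.6, p̂₂ = 0.5, pooled p̂ = 0.56. z = 1.56. Critical: ±1.645. Fail to reject H₀.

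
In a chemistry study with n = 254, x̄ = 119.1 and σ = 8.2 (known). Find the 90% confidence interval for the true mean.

CI = x̄ ± z*(σ/√n) = 119.1 ± 1.645(8.2/√254) = 119.1 ± 0.85 = (118.25, 119.95)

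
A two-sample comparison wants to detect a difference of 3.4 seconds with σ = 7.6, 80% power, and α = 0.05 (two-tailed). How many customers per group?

n per group = 2(z_α/2 + z_β)²σ²/d² = 2×(1.96 + 0.84)²×7.6²/3.4² = 78.3 → n = 79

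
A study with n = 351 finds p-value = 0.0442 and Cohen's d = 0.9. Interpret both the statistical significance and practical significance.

Statistically significant (p = 0.0442 < 0.05). Cohen's d = 0.9 indicates a large effect size. Both statistical and practical significance should be considered.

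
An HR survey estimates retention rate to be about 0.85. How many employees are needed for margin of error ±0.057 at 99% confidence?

n = z²p(1-p)/E² = 2.576²×0.85×0.15/0.057² = 260.4 → n = 261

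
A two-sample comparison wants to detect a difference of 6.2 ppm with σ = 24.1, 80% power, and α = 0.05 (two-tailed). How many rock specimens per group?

n per group = 2(z_α/2 + z_β)²σ²/d² = 2×(1.96 + 0.84)²×24.1²/6.2² = 236.9 → n = 237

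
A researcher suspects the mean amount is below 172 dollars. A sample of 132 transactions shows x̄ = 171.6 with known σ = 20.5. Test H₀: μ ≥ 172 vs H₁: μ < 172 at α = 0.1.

z = -0.224. Critical value: -1.28. Fail to reject H₀.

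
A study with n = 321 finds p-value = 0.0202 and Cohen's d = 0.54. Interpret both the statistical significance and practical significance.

Statistically significant (p = 0.0202 < 0.05). Cohen's d = 0.54 indicates a medium effect size. Both statistical and practical significance should be considered.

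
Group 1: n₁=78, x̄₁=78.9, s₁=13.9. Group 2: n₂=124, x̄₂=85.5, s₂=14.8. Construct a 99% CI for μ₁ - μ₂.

Difference = -6.6. SE = √(13.9²/78 + 14.8²/124) = 2.06. CI = (-11.91, -1.29)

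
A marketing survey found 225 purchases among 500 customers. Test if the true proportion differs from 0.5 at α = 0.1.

p̂ = 0.45, p₀ = 0.5. z = (p̂ - p₀)/√(p₀(1-p₀)/n) = -2.236. Critical: ±1.645. Reject H₀.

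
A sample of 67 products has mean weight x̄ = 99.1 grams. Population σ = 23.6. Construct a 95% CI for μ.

CI = x̄ ± z*(σ/√n) = 99.1 ± 1.96(23.6/√67) = 99.1 ± 5.65 = (93.45, 104.75)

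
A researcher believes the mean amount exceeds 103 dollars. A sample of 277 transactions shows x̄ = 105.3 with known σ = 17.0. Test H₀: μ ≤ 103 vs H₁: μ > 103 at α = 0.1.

z = 2.252. Critical value: 1.28. Reject H₀.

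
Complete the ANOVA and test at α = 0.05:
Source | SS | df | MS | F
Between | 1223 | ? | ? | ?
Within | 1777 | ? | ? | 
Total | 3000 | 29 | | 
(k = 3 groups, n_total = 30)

df_between = 2, df_within = 27. MS_between = 611.5, MS_within = 65.81. F = 9.291, F_crit ≈ 3.354. Reject H₀.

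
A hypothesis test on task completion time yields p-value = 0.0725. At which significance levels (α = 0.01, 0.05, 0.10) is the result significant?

p = 0.0725. Significant at: α = 0.1.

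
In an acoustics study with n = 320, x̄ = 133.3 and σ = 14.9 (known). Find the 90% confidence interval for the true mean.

CI = x̄ ± z*(σ/√n) = 133.3 ± 1.645(14.9/√320) = 133.3 ± 1.37 = (131.93, 134.67)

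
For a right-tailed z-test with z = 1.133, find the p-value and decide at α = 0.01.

p = P(Z > 1.133) = 1 - Φ(1.133) ≈ 0.1286. Since p ≥ 0.01, fail to reject H₀ (not significant) at α = 0.01.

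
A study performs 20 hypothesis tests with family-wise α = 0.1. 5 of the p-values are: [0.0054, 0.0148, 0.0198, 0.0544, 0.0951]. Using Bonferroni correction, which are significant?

Bonferroni α = 0.1/20 = 0.005. None of the given p-values are significant.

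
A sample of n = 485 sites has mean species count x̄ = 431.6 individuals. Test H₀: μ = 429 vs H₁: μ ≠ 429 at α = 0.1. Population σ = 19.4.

z = (x̄ - μ₀)/(σ/√n) = (431.6 - 429)/(19.4/√485) = 2.951. Critical value: ±1.645. Since |2.951| > 1.645, Reject H₀.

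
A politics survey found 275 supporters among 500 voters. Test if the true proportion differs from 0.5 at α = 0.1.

p̂ = 0.55, p₀ = 0.5. z = (p̂ - p₀)/√(p₀(1-p₀)/n) = 2.236. Critical: ±1.645. Reject H₀.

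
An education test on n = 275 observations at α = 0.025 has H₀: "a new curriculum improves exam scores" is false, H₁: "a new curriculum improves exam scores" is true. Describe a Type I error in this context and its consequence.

Type I error: rejecting H₀ when it is true — concluding that a new curriculum improves exam scores when in fact it is not. Consequence: adopting a curriculum that gives no real benefit — disruption for nothing.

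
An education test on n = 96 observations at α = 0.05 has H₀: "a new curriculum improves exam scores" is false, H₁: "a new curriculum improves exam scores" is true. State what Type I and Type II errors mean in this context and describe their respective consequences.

Type I (false positive): concluding that a new curriculum improves exam scores when it is not — adopting a curriculum that gives no real benefit — disruption for nothing. Type II (false negative): failing to conclude that a new curriculum improves exam scores when it is — keeping the old curriculum when the new one would have helped students. Which is costlier depends on domain priorities and is a judgement call rather than a statistical fact.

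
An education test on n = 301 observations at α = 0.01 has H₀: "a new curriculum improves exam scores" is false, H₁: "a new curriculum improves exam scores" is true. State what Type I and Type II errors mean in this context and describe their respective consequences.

Type I (false positive): concluding that a new curriculum improves exam scores when it is not — adopting a curriculum that gives no real benefit — disruption for nothing. Type II (false negative): failing to conclude that a new curriculum improves exam scores when it is — keeping the old curriculum when the new one would have helped students. Which is costlier depends on domain priorities and is a judgement call rather than a statistical fact.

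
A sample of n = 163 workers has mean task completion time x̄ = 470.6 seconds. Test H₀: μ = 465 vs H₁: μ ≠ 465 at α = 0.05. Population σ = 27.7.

z = (x̄ - μ₀)/(σ/√n) = (470.6 - 465)/(27.7/√163) = 2.581. Critical value: ±1.96. Since |2.581| > 1.96, Reject H₀.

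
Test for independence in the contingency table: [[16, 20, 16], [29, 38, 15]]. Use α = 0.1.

χ² = 2.798. df = 2, critical = 4.605. Fail to reject H₀. No evidence of dependence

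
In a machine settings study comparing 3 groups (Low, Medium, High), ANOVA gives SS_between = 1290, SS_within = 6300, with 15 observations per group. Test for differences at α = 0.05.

df_between = 2, df_within = 42. F = MS_between/MS_within = 645.0/150.0 = 4.3. F_crit ≈ 3.22. Reject H₀. At least one mean differs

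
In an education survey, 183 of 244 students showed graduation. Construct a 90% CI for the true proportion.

p̂ = 0.75. CI = p̂ ± z*√(p̂(1-p̂)/n) = (0.704, 0.796)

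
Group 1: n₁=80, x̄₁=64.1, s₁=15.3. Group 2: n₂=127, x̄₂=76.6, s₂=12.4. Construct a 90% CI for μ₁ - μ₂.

Difference = -12.5. SE = √(15.3²/80 + 12.4²/127) = 2.034. CI = (-15.85, -9.15)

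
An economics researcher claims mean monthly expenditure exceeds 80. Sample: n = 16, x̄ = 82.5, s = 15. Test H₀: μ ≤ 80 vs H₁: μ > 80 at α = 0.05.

t = (82.5 - 80)/(15/√16) = 0.667, df = 15. Critical t = 1.753. Fail to reject H₀.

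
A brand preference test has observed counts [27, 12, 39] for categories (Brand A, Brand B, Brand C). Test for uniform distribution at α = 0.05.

Expected = 26 each. χ² = Σ(O-E)²/E = 14.077. df = 2, critical value = 5.991. Reject H₀.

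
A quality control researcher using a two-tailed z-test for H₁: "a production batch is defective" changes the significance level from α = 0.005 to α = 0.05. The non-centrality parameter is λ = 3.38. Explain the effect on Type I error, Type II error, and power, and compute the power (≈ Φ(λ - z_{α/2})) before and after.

Increasing α from 0.005 to 0.05:
• Type I error rate increases (α is the Type I rate by definition).
• Critical value moves from z_{α/2} = 2.807 to 1.96, so power = Φ(λ - z_{α/2}) goes from Φ(3.38 - 2.807) = 0.717 to Φ(3.38 - 1.96) = 0.922.
• Type II error rate β = 1 - power therefore decreases (0.283 → 0.078).
Appropriate when false negatives are costly — here, shipping a defective batch — faulty products reach customers.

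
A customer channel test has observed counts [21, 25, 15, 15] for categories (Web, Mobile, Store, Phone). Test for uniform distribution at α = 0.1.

Expected = 19 each. χ² = Σ(O-E)²/E = 3.789. df = 3, critical value = 6.251. Fail to reject H₀.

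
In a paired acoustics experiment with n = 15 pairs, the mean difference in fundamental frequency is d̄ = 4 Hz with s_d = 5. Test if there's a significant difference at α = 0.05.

t = d̄/(s_d/√n) = 4/(5/√15) = 3.098. df = 14, critical t = ±2.145. Reject H₀.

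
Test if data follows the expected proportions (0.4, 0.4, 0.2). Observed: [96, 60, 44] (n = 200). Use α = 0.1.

Expected: [80.0, 80.0, 40.0]. χ² = 8.6. df = 2, critical = 4.605. Reject H₀.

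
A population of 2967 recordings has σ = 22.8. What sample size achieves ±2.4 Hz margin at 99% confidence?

Without FPC: n₀ = (2.576×22.8/2.4)² = 598.879. With FPC: n = n₀N/(n₀+N-1) = 498.4 → n = 499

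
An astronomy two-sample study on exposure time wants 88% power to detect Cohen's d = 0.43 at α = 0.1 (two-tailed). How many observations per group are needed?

z_{α/2} = 1.645, z_β = Φ⁻¹(0.88) = 1.175. For small effect (d = 0.43): n per group = 2(z_{α/2} + z_β)²/d² = 2(1.645 + 1.175)²/0.43² = 86.02 → 87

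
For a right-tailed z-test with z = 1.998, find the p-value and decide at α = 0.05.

p = P(Z > 1.998) = 1 - Φ(1.998) ≈ 0.0229. Since p < 0.05, reject H₀ (significant) at α = 0.05.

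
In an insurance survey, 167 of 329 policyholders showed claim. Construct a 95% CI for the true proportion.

p̂ = 0.508. CI = p̂ ± z*√(p̂(1-p̂)/n) = (0.454, 0.562)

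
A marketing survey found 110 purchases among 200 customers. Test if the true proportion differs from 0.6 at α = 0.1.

p̂ = 0.55, p₀ = 0.6. z = (p̂ - p₀)/√(p₀(1-p₀)/n) = -1.443. Critical: ±1.645. Fail to reject H₀.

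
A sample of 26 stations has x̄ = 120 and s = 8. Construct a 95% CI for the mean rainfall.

CI = x̄ ± t*(s/√n) = 120 ± 2.06(8/√26) = (116.77, 123.23)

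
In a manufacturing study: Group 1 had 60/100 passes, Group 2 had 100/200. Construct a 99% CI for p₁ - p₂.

p̂₁ = 0.6, p̂₂ = 0.5. Difference = 0.1. CI = (-0.056, 0.256)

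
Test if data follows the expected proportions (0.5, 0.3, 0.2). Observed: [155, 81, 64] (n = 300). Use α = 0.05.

Expected: [150.0, 90.0, 60.0]. χ² = 1.333. df = 2, critical = 5.991. Fail to reject H₀.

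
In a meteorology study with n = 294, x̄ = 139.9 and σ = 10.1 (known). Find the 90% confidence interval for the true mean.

CI = x̄ ± z*(σ/√n) = 139.9 ± 1.645(10.1/√294) = 139.9 ± 0.97 = (138.93, 140.87)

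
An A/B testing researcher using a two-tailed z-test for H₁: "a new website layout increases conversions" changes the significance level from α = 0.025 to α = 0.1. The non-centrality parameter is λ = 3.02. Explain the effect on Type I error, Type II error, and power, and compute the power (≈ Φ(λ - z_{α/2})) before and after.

Increasing α from 0.025 to 0.1:
• Type I error rate increases (α is the Type I rate by definition).
• Critical value moves from z_{α/2} = 2.241 to 1.645, so power = Φ(λ - z_{α/2}) goes from Φ(3.02 - 2.241) = 0.782 to Φ(3.02 - 1.645) = 0.915.
• Type II error rate β = 1 - power therefore decreases (0.218 → 0.085).
Appropriate when false negatives are costly — here, discarding a layout that would have improved conversions — lost revenue.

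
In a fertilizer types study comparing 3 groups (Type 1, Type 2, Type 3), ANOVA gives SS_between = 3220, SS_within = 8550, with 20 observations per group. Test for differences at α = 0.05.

df_between = 2, df_within = 57. F = MS_between/MS_within = 1610.0/150.0 = 10.733. F_crit ≈ 3.159. Reject H₀. At least one mean differs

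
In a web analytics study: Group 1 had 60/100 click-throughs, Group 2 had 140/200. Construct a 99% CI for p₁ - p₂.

p̂₁ = 0.6, p̂₂ = 0.7. Difference = -0.1. CI = (-0.251, 0.051)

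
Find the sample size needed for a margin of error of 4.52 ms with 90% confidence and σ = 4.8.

n = (z*σ/E)² = (1.645×4.8/4.52)² = 3.1 → n = 4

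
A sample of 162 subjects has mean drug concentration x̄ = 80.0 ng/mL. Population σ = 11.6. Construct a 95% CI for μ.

CI = x̄ ± z*(σ/√n) = 80.0 ± 1.96(11.6/√162) = 80.0 ± 1.79 = (78.21, 81.79)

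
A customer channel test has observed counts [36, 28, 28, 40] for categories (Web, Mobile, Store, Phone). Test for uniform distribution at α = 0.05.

Expected = 33 each. χ² = Σ(O-E)²/E = 3.273. df = 3, critical value = 7.815. Fail to reject H₀.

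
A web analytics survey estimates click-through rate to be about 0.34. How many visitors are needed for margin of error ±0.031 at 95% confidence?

n = z²p(1-p)/E² = 1.96²×0.34×0.66/0.031² = 897.04 → n = 898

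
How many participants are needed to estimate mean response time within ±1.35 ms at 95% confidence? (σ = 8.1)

n = (z*σ/E)² = (1.96×8.1/1.35)² = 138.3 → n = 139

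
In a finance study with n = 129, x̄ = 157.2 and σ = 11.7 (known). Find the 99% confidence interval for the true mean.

CI = x̄ ± z*(σ/√n) = 157.2 ± 2.576(11.7/√129) = 157.2 ± 2.65 = (154.55, 159.85)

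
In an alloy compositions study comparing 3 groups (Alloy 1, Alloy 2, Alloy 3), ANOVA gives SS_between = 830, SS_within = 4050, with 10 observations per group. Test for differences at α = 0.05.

df_between = 2, df_within = 27. F = MS_between/MS_within = 415.0/150.0 = 2.767. F_crit ≈ 3.354. Fail to reject H₀.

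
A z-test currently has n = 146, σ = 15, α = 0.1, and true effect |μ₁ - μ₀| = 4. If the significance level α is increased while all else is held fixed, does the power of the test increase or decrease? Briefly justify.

Power increases: a larger α lowers the critical value, so more of the H₁ sampling distribution falls in the rejection region.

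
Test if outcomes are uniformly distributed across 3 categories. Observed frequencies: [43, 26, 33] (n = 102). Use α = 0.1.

Expected = 34 each. χ² = Σ(O-E)²/E = 4.294. df = 2, critical value = 4.605. Fail to reject H₀.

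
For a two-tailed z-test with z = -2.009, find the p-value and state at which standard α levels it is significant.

p = 2·P(Z > |-2.009|) = 2·(1 - Φ(2.009)) ≈ 0.0445. Significant at α = 0.1; Significant at α = 0.05.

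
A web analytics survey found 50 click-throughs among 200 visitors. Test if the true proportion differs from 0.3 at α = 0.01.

p̂ = 0.25, p₀ = 0.3. z = (p̂ - p₀)/√(p₀(1-p₀)/n) = -1.543. Critical: ±2.576. Fail to reject H₀.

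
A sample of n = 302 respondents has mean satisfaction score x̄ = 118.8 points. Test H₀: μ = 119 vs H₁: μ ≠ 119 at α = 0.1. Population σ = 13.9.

z = (x̄ - μ₀)/(σ/√n) = (118.8 - 119)/(13.9/√302) = -0.25. Critical value: ±1.645. Since |-0.25| ≤ 1.645, Fail to reject H₀.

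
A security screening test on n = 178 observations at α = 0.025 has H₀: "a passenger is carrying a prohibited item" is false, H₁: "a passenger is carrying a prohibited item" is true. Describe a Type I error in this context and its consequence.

Type I error: rejecting H₀ when it is true — concluding that a passenger is carrying a prohibited item when in fact it is not. Consequence: detaining an innocent passenger — delay and inconvenience.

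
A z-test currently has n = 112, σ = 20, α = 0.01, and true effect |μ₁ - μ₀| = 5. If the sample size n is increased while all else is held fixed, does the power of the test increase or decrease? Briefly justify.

Power increases: a larger n shrinks the standard error σ/√n, moving the sampling distribution under H₁ further from the critical value.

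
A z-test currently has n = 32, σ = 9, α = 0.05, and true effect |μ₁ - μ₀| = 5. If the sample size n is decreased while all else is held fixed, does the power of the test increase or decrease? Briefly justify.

Power decreases: a smaller n inflates the standard error σ/√n, pulling the sampling distribution under H₁ back toward the critical value.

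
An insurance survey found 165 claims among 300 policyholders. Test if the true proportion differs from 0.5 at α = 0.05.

p̂ = 0.55, p₀ = 0.5. z = (p̂ - p₀)/√(p₀(1-p₀)/n) = 1.732. Critical: ±1.96. Fail to reject H₀.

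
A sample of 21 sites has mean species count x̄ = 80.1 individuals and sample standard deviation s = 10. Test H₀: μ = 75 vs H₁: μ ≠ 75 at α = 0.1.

t = (x̄ - μ₀)/(s/√n) = (80.1 - 75)/(10/√21) = 2.337. df = 20, critical t = ±1.725. Reject H₀.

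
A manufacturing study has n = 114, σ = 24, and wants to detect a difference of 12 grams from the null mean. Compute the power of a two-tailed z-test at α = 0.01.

SE = σ/√n = 24/√114 = 2.248. Non-centrality λ = d/SE = 12/2.248 = 5.339. Power ≈ Φ(λ - z_{α/2}) = Φ(5.339 - 2.576) = Φ(2.763) = 0.997.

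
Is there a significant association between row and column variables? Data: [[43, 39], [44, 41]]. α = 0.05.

χ² = 0.008. df = 1, critical = 3.841. Fail to reject H₀. No evidence of dependence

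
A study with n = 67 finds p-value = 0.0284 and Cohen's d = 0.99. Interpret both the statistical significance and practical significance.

Statistically significant (p = 0.0284 < 0.05). Cohen's d = 0.99 indicates a large effect size. Both statistical and practical significance should be considered.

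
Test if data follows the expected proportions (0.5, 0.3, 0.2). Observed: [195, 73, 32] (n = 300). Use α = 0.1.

Expected: [150.0, 90.0, 60.0]. χ² = 29.778. df = 2, critical = 4.605. Reject H₀.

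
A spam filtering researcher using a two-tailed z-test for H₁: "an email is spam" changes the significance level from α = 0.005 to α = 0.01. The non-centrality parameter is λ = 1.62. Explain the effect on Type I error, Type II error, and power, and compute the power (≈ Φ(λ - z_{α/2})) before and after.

Increasing α from 0.005 to 0.01:
• Type I error rate increases (α is the Type I rate by definition).
• Critical value moves from z_{α/2} = 2.807 to 2.576, so power = Φ(λ - z_{α/2}) goes from Φ(1.62 - 2.807) = 0.118 to Φ(1.62 - 2.576) = 0.17.
• Type II error rate β = 1 - power therefore decreases (0.882 → 0.83).
Appropriate when false negatives are costly — here, a spam email lands in the inbox.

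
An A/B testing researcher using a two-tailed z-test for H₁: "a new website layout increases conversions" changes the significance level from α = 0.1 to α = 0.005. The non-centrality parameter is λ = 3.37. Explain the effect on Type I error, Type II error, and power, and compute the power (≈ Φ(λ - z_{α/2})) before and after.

Decreasing α from 0.1 to 0.005:
• Type I error rate decreases (α is the Type I rate by definition).
• Critical value moves from z_{α/2} = 1.645 to 2.807, so power = Φ(λ - z_{α/2}) goes from Φ(3.37 - 1.645) = 0.958 to Φ(3.37 - 2.807) = 0.713.
• Type II error rate β = 1 - power therefore increases (0.042 → 0.287).
Appropriate when false positives are costly — here, rolling out a layout that doesn't actually help — wasted engineering effort.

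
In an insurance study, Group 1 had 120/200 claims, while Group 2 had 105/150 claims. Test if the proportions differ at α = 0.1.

p̂₁ = 0.6, p̂₂ = 0.7, pooled p̂ = 0.643. z = -1.932. Critical: ±1.645. Reject H₀.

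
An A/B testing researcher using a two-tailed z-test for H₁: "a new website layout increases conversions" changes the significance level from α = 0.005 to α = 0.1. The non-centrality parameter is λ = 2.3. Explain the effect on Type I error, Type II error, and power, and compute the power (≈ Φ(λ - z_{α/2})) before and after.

Increasing α from 0.005 to 0.1:
• Type I error rate increases (α is the Type I rate by definition).
• Critical value moves from z_{α/2} = 2.807 to 1.645, so power = Φ(λ - z_{α/2}) goes from Φ(2.3 - 2.807) = 0.306 to Φ(2.3 - 1.645) = 0.744.
• Type II error rate β = 1 - power therefore decreases (0.694 → 0.256).
Appropriate when false negatives are costly — here, discarding a layout that would have improved conversions — lost revenue.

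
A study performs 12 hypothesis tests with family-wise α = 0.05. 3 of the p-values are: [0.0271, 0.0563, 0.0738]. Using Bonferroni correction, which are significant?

Bonferroni α = 0.05/12 = 0.00417. None of the given p-values are significant.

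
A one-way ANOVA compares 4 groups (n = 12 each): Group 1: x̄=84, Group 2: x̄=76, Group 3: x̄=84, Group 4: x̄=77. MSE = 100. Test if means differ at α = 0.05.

Grand mean = 80.25. SS_between = 681.0, MS_between = 227.0. F = 2.27, F_crit ≈ 2.816. Fail to reject H₀.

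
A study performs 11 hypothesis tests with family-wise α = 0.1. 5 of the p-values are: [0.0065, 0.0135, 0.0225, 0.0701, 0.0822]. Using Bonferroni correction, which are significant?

Bonferroni α = 0.1/11 = 0.00909. Significant p-values: [0.0065]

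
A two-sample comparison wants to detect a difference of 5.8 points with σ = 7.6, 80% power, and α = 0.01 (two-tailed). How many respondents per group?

n per group = 2(z_α/2 + z_β)²σ²/d² = 2×(2.576 + 0.84)²×7.6²/5.8² = 40.1 → n = 41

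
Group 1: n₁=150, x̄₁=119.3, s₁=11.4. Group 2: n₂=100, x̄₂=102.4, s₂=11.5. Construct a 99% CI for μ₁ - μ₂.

Difference = 16.9. SE = √(11.4²/150 + 11.5²/100) = 1.479. CI = (13.09, 20.71)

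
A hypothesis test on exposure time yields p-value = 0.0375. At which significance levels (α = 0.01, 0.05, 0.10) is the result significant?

p = 0.0375. Significant at: α = 0.05, 0.1.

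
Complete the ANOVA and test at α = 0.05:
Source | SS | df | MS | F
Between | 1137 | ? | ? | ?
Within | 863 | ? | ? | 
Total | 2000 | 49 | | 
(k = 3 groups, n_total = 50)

df_between = 2, df_within = 47. MS_between = 568.5, MS_within = 18.36. F = 30.961, F_crit ≈ 3.195. Reject H₀.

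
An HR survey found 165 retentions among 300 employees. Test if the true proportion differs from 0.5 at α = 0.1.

p̂ = 0.55, p₀ = 0.5. z = (p̂ - p₀)/√(p₀(1-p₀)/n) = 1.732. Critical: ±1.645. Reject H₀.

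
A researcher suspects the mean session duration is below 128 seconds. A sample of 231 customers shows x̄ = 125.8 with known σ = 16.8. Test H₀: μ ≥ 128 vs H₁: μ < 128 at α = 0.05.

z = -1.99. Critical value: -1.645. Reject H₀.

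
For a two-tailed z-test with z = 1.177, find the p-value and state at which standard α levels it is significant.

p = 2·P(Z > |1.177|) = 2·(1 - Φ(1.177)) ≈ 0.2392. Not significant at any standard level.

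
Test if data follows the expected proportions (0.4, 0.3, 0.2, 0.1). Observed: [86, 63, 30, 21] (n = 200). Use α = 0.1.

Expected: [80.0, 60.0, 40.0, 20.0]. χ² = 3.15. df = 3, critical = 6.251. Fail to reject H₀.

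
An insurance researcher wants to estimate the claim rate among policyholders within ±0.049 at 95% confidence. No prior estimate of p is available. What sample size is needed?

Conservative approach: use p = 0.5 (maximizes p(1-p) = 0.25). n = z²(0.25)/E² = 1.96²×0.25/0.049² = 400.0 → n = 400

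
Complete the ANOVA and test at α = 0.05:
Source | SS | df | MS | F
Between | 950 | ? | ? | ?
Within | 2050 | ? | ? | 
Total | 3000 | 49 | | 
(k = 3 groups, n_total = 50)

df_between = 2, df_within = 47. MS_between = 475.0, MS_within = 43.62. F = 10.89, F_crit ≈ 3.195. Reject H₀.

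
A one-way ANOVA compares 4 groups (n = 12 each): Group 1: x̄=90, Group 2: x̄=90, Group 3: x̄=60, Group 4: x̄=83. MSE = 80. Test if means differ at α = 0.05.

Grand mean = 80.75. SS_between = 7281.0, MS_between = 2427.0. F = 30.337, F_crit ≈ 2.816. Reject H₀.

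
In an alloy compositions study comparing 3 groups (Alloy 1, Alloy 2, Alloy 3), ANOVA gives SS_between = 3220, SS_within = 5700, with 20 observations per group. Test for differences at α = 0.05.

df_between = 2, df_within = 57. F = MS_between/MS_within = 1610.0/100.0 = 16.1. F_crit ≈ 3.159. Reject H₀. At least one mean differs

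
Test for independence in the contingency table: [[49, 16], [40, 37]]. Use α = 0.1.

χ² = 8.276. df = 1, critical = 2.706. Reject H₀. Variables are dependent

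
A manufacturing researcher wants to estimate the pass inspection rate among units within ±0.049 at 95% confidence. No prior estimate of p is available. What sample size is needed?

Conservative approach: use p = 0.5 (maximizes p(1-p) = 0.25). n = z²(0.25)/E² = 1.96²×0.25/0.049² = 400.0 → n = 400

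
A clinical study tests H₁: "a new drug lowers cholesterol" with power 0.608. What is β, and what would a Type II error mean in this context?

β = 1 - power = 1 - 0.608 = 0.392. A Type II error is failing to reject H₀ when H₀ is false (false negative) — here, failing to conclude that a new drug lowers cholesterol when in fact it is true. Consequence: shelving an effective drug — patients miss out on a treatment that would have helped.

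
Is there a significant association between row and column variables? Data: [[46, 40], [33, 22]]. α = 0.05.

χ² = 0.577. df = 1, critical = 3.841. Fail to reject H₀. No evidence of dependence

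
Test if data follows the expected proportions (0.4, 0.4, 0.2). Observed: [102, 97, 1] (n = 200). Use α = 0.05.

Expected: [80.0, 80.0, 40.0]. χ² = 47.688. df = 2, critical = 5.991. Reject H₀.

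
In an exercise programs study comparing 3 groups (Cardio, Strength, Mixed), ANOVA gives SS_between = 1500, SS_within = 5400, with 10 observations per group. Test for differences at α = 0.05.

df_between = 2, df_within = 27. F = MS_between/MS_within = 750.0/200.0 = 3.75. F_crit ≈ 3.354. Reject H₀. At least one mean differs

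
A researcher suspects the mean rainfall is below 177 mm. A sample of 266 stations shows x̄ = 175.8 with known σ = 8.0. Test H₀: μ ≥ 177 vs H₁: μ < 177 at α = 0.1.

z = -2.446. Critical value: -1.28. Reject H₀.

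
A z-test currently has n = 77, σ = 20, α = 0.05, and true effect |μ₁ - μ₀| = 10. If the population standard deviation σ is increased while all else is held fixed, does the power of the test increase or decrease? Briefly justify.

Power decreases: a larger σ inflates the standard error σ/√n, pulling the sampling distribution under H₁ back toward the critical value.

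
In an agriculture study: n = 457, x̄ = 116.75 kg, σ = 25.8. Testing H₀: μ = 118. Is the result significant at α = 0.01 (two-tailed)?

z = (116.75 - 118)/(25.8/√457) = -1.036. Since |z| ≤ 2.576, not significant at α = 0.01.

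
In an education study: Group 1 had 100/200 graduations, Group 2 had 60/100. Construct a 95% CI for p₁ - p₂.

p̂₁ = 0.5, p̂₂ = 0.6. Difference = -0.1. CI = (-0.218, 0.018)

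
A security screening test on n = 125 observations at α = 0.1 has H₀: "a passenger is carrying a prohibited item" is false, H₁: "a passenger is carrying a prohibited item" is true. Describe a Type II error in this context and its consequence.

Type II error: failing to reject H₀ when it is false — concluding that a passenger is carrying a prohibited item is not supported when in fact it is. Consequence: letting a prohibited item through — security breach.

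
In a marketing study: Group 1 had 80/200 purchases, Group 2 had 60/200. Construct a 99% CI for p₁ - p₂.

p̂₁ = 0.4, p̂₂ = 0.3. Difference = 0.1. CI = (-0.022, 0.222)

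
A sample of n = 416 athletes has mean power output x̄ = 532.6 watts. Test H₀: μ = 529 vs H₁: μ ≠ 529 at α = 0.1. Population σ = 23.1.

z = (x̄ - μ₀)/(σ/√n) = (532.6 - 529)/(23.1/√416) = 3.179. Critical value: ±1.645. Since |3.179| > 1.645, Reject H₀.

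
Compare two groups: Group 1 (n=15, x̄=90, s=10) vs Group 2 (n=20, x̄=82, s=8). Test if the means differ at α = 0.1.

Pooled sp = 8.9. t = 2.631, df = 33. Critical t = ±1.692. Reject H₀.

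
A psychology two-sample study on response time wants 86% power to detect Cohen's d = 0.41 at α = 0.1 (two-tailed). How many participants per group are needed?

z_{α/2} = 1.645, z_β = Φ⁻¹(0.86) = 1.08. For small effect (d = 0.41): n per group = 2(z_{α/2} + z_β)²/d² = 2(1.645 + 1.08)²/0.41² = 88.3 → 89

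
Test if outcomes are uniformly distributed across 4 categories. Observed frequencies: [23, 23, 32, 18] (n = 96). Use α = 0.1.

Expected = 24 each. χ² = Σ(O-E)²/E = 4.25. df = 3, critical value = 6.251. Fail to reject H₀.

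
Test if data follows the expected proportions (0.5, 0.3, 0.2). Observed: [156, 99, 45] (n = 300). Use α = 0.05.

Expected: [150.0, 90.0, 60.0]. χ² = 4.89. df = 2, critical = 5.991. Fail to reject H₀.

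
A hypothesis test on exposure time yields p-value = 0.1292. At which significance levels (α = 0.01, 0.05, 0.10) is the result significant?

p = 0.1292. Not significant at any of the given levels.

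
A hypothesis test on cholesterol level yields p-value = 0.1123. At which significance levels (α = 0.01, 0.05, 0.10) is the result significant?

p = 0.1123. Not significant at any of the given levels.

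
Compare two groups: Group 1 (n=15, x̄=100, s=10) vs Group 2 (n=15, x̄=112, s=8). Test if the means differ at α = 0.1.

Pooled sp = 9.06. t = -3.629, df = 28. Critical t = ±1.701. Reject H₀.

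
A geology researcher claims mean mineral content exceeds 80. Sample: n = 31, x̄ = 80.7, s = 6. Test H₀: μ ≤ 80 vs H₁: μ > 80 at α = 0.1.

t = (80.7 - 80)/(6/√31) = 0.65, df = 30. Critical t = 1.31. Fail to reject H₀.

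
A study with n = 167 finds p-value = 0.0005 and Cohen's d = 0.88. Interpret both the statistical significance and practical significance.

Statistically significant (p = 0.0005 < 0.05). Cohen's d = 0.88 indicates a large effect size. Both statistical and practical significance should be considered.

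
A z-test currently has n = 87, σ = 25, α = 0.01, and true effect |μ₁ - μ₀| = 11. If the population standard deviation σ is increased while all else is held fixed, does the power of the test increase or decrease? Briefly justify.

Power decreases: a larger σ inflates the standard error σ/√n, pulling the sampling distribution under H₁ back toward the critical value.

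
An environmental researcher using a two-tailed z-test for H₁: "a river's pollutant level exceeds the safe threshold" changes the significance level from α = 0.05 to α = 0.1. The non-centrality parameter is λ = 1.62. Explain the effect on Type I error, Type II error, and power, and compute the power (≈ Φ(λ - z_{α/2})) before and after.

Increasing α from 0.05 to 0.1:
• Type I error rate increases (α is the Type I rate by definition).
• Critical value moves from z_{α/2} = 1.96 to 1.645, so power = Φ(λ - z_{α/2}) goes from Φ(1.62 - 1.96) = 0.367 to Φ(1.62 - 1.645) = 0.49.
• Type II error rate β = 1 - power therefore decreases (0.633 → 0.51).
Appropriate when false negatives are costly — here, allowing unsafe pollution to continue.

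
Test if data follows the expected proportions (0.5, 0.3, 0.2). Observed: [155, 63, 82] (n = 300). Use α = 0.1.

Expected: [150.0, 90.0, 60.0]. χ² = 16.333. df = 2, critical = 4.605. Reject H₀.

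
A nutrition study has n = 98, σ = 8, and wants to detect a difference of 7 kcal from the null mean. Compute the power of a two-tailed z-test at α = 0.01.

SE = σ/√n = 8/√98 = 0.808. Non-centrality λ = d/SE = 7/0.808 = 8.662. Power ≈ Φ(λ - z_{α/2}) = Φ(8.662 - 2.576) = Φ(6.086) = 1.0.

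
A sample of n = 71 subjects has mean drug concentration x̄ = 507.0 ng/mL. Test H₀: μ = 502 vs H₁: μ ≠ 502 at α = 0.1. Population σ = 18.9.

z = (x̄ - μ₀)/(σ/√n) = (507.0 - 502)/(18.9/√71) = 2.229. Critical value: ±1.645. Since |2.229| > 1.645, Reject H₀.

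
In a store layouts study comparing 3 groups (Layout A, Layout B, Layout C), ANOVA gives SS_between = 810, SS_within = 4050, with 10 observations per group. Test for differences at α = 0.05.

df_between = 2, df_within = 27. F = MS_between/MS_within = 405.0/150.0 = 2.7. F_crit ≈ 3.354. Fail to reject H₀.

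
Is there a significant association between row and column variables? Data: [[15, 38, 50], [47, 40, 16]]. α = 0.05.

χ² = 34.083. df = 2, critical = 5.991. Reject H₀. Variables are dependent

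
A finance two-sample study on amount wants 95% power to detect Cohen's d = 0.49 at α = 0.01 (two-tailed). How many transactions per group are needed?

z_{α/2} = 2.576, z_β = Φ⁻¹(0.95) = 1.645. For small effect (d = 0.49): n per group = 2(z_{α/2} + z_β)²/d² = 2(2.576 + 1.645)²/0.49² = 148.4 → 149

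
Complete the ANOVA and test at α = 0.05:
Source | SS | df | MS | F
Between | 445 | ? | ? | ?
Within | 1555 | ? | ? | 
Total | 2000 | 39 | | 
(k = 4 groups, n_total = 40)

df_between = 3, df_within = 36. MS_between = 148.33, MS_within = 43.19. F = 3.434, F_crit ≈ 2.866. Reject H₀.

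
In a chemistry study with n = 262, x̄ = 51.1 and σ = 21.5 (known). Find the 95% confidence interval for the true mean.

CI = x̄ ± z*(σ/√n) = 51.1 ± 1.96(21.5/√262) = 51.1 ± 2.6 = (48.5, 53.7)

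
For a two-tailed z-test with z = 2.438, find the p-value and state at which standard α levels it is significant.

p = 2·P(Z > |2.438|) = 2·(1 - Φ(2.438)) ≈ 0.0148. Significant at α = 0.1; Significant at α = 0.05.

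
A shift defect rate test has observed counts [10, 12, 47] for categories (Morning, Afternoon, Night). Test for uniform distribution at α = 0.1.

Expected = 23 each. χ² = Σ(O-E)²/E = 37.652. df = 2, critical value = 4.605. Reject H₀.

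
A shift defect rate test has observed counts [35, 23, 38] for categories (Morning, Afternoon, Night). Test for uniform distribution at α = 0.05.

Expected = 32 each. χ² = Σ(O-E)²/E = 3.938. df = 2, critical value = 5.991. Fail to reject H₀.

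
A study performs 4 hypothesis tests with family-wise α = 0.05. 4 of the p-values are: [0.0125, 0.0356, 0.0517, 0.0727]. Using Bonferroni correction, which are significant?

Bonferroni α = 0.05/4 = 0.0125. None of the given p-values are significant.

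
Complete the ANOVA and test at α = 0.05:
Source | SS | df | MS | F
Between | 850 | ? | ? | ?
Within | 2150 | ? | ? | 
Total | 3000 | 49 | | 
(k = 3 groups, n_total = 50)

df_between = 2, df_within = 47. MS_between = 425.0, MS_within = 45.74. F = 9.291, F_crit ≈ 3.195. Reject H₀.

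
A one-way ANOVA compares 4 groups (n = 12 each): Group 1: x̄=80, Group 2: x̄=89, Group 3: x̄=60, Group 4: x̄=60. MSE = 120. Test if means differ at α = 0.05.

Grand mean = 72.25. SS_between = 7689.0, MS_between = 2563.0. F = 21.358, F_crit ≈ 2.816. Reject H₀.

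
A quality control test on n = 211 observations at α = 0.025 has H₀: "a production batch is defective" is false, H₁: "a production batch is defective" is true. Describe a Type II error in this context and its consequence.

Type II error: failing to reject H₀ when it is false — concluding that a production batch is defective is not supported when in fact it is. Consequence: shipping a defective batch — faulty products reach customers.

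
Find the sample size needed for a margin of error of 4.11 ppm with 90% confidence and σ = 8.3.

n = (z*σ/E)² = (1.645×8.3/4.11)² = 11.04 → n = 12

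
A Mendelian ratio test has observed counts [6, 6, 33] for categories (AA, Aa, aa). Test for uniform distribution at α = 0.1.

Expected = 15 each. χ² = Σ(O-E)²/E = 32.4. df = 2, critical value = 4.605. Reject H₀.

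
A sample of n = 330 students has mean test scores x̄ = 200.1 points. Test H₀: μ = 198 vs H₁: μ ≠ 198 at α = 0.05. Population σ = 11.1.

z = (x̄ - μ₀)/(σ/√n) = (200.1 - 198)/(11.1/√330) = 3.437. Critical value: ±1.96. Since |3.437| > 1.96, Reject H₀.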